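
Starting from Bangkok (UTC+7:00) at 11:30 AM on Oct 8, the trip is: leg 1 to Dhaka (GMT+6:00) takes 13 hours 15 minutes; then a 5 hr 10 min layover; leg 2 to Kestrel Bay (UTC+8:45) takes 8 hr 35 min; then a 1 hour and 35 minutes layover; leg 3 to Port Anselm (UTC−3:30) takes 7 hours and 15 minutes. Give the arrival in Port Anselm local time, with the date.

12:50 PM on October 9

Convert departure to UTC: 11:30 AM − 7:00 = 4:30 AM UTC on Oct 8.
Add 13 hours 15 minutes leg 1 → 5:45 PM UTC.
Add 5 hours and 10 minutes layover in Dhaka → 10:55 PM UTC.
Add 8 hours and 35 minutes leg 2 → 7:30 AM UTC (Oct 9).
Add 1 hour and 35 minutes layover in Kestrel Bay → 9:05 AM UTC.
Add 7 hours 15 minutes leg 3 → 4:20 PM UTC.
Port Anselm is UTC−3:30, so local arrival = 4:20 PM − 3:30 = 12:50 PM on Oct 9.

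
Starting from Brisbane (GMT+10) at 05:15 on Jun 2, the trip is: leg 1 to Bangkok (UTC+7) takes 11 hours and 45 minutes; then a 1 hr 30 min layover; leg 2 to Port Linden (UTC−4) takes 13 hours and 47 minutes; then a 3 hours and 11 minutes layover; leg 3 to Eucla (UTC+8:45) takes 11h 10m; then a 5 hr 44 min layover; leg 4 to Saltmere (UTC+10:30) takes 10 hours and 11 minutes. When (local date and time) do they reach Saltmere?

15:03 on June 4

Convert departure to UTC: 05:15 − 10:00 = 19:15 UTC on Jun 1.
Add 11 hours 45 minutes leg 1 → 07:00 UTC (Jun 2).
Add 1 hour and 30 minutes layover in Bangkok → 08:30 UTC.
Add 13 hours 47 minutes leg 2 → 22:17 UTC.
Add 3 hours 11 minutes layover in Port Linden → 01:28 UTC (Jun 3).
Add 11 hours 10 minutes leg 3 → 12:38 UTC.
Add 5 hours 44 minutes layover in Eucla → 18:22 UTC.
Add 10 hours and 11 minutes leg 4 → 04:33 UTC (Jun 4).
Saltmere is UTC+10:30, so local arrival = 04:33 + 10:30 = 15:03 on Jun 4.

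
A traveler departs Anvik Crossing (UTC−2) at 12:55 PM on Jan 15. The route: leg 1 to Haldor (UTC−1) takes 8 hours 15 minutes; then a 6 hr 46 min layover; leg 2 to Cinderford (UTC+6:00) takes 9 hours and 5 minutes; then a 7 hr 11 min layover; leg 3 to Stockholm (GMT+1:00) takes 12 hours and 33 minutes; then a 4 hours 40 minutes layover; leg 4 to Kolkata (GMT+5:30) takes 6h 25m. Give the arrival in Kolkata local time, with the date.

3:20 AM on Jan 18

Convert departure to UTC: 12:55 PM + 2:00 = 2:55 PM UTC on Jan 15.
Add 8 hours and 15 minutes leg 1 → 11:10 PM UTC.
Add 6 hours 46 minutes layover in Haldor → 5:56 AM UTC (Jan 16).
Add 9 hours 5 minutes leg 2 → 3:01 PM UTC.
Add 7 hours and 11 minutes layover in Cinderford → 10:12 PM UTC.
Add 12 hours and 33 minutes leg 3 → 10:45 AM UTC (Jan 17).
Add 4 hours and 40 minutes layover in Stockholm → 3:25 PM UTC.
Add 6 hours and 25 minutes leg 4 → 9:50 PM UTC.
Kolkata is UTC+5:30, so local arrival = 9:50 PM + 5:30 = 3:20 AM on Jan 18.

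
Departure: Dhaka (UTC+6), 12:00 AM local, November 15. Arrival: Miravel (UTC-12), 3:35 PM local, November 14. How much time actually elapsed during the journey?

9 hours 35 minutes

Departure in UTC: 12:00 AM − 6:00 = 6:00 PM on Nov 14.
Arrival in UTC: 3:35 PM + 12:00 = 3:35 AM on Nov 15.
Elapsed = 3:35 AM − 6:00 PM (+1 day) = 9 hours 35 minutes.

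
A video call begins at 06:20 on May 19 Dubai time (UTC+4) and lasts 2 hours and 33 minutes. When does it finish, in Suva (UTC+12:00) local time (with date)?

Convert start to UTC: 06:20 − 4:00 = 02:20 UTC on May 19.
Add 2 hours 33 minutes duration → 04:53 UTC.
Suva is UTC+12:00, so local end time = 04:53 + 12:00 = 16:53 on May 19.

16:53 on May 19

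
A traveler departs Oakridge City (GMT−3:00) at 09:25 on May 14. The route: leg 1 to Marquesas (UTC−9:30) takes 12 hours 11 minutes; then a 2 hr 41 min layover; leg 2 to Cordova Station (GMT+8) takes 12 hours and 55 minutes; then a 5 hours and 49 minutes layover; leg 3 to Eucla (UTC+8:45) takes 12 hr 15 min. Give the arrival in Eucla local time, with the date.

19:01 on May 16

Convert departure to UTC: 09:25 + 3:00 = 12:25 UTC on May 14.
Add 12 hours and 11 minutes leg 1 → 00:36 UTC (May 15).
Add 2 hours and 41 minutes layover in Marquesas → 03:17 UTC.
Add 12 hours 55 minutes leg 2 → 16:12 UTC.
Add 5 hours 49 minutes layover in Cordova Station → 22:01 UTC.
Add 12 hours and 15 minutes leg 3 → 10:16 UTC (May 16).
Eucla is UTC+8:45, so local arrival = 10:16 + 8:45 = 19:01 on May 16.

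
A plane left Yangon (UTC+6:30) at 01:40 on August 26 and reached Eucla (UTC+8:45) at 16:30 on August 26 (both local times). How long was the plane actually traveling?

Eucla is 2:15 ahead of Yangon.
Clock-face elapsed time (ignoring zones) is 14 hours 50 minutes.
Actual elapsed = 14 hours 50 minutes − 2:15 = 12 hours 35 minutes.

12 hours 35 minutes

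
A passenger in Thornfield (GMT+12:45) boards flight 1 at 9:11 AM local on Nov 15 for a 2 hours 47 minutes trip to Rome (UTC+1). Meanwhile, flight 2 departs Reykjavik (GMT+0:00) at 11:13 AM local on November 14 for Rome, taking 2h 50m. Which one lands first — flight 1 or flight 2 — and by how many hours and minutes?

the second, by 9 hours 10 minutes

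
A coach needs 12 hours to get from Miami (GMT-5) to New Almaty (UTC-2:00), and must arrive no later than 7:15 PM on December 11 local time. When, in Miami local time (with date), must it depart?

4:15 AM on December 11

Target arrival in UTC: 7:15 PM + 2:00 = 9:15 PM on Dec 11.
Subtract 12 hours → departure 9:15 AM UTC on Dec 11.
Miami is UTC−5:00: 9:15 AM − 5:00 = 4:15 AM on Dec 11.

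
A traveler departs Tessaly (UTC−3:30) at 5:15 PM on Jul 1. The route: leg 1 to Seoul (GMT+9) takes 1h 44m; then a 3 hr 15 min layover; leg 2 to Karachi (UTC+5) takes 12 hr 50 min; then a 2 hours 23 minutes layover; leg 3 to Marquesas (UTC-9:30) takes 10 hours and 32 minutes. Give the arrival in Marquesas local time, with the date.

5:59 PM on July 2

Convert departure to UTC: 5:15 PM + 3:30 = 8:45 PM UTC on Jul 1.
Add 1 hour and 44 minutes leg 1 → 10:29 PM UTC.
Add 3 hours and 15 minutes layover in Seoul → 1:44 AM UTC (Jul 2).
Add 12 hours 50 minutes leg 2 → 2:34 PM UTC.
Add 2 hours 23 minutes layover in Karachi → 4:57 PM UTC.
Add 10 hours and 32 minutes leg 3 → 3:29 AM UTC (Jul 3).
Marquesas is UTC−9:30, so local arrival = 3:29 AM − 9:30 = 5:59 PM on Jul 2.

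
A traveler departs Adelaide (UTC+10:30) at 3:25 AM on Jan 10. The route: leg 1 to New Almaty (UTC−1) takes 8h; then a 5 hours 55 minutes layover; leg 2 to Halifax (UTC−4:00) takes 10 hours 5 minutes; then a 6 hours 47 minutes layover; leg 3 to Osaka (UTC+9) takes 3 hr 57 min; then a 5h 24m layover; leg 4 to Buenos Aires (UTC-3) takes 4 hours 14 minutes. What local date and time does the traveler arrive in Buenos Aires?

10:17 AM on Jan 11

Convert departure to UTC: 3:25 AM − 10:30 = 4:55 PM UTC on Jan 9.
Add 8 hours leg 1 → 12:55 AM UTC (Jan 10).
Add 5 hours 55 minutes layover in New Almaty → 6:50 AM UTC.
Add 10 hours 5 minutes leg 2 → 4:55 PM UTC.
Add 6 hours 47 minutes layover in Halifax → 11:42 PM UTC.
Add 3 hours 57 minutes leg 3 → 3:39 AM UTC (Jan 11).
Add 5 hours and 24 minutes layover in Osaka → 9:03 AM UTC.
Add 4 hours and 14 minutes leg 4 → 1:17 PM UTC.
Buenos Aires is UTC−3:00, so local arrival = 1:17 PM − 3:00 = 10:17 AM on Jan 11.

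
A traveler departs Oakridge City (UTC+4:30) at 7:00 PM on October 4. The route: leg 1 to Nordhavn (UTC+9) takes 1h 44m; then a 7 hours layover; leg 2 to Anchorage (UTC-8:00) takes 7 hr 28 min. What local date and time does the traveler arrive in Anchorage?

Convert departure to UTC: 7:00 PM − 4:30 = 2:30 PM UTC on Oct 4.
Add 1 hour 44 minutes leg 1 → 4:14 PM UTC.
Add 7 hours layover in Nordhavn → 11:14 PM UTC.
Add 7 hours and 28 minutes leg 2 → 6:42 AM UTC (Oct 5).
Anchorage is UTC−8:00, so local arrival = 6:42 AM − 8:00 = 10:42 PM on Oct 4.

10:42 PM on October 4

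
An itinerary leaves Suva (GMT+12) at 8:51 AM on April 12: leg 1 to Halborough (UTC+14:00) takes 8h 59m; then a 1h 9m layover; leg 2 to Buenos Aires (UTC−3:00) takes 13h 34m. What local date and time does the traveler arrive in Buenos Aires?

Convert departure to UTC: 8:51 AM − 12:00 = 8:51 PM UTC on Apr 11.
Add 8 hours and 59 minutes leg 1 → 5:50 AM UTC (Apr 12).
Add 1 hour and 9 minutes layover in Halborough → 6:59 AM UTC.
Add 13 hours 34 minutes leg 2 → 8:33 PM UTC.
Buenos Aires is UTC−3:00, so local arrival = 8:33 PM − 3:00 = 5:33 PM on Apr 12.

5:33 PM on April 12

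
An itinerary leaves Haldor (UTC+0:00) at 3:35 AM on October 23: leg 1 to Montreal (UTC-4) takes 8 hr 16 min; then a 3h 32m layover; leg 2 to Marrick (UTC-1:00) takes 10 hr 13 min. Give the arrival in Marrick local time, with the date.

Haldor is at UTC+0, so departure is already 3:35 AM UTC on Oct 23.
Add 8 hours and 16 minutes leg 1 → 11:51 AM UTC.
Add 3 hours and 32 minutes layover in Montreal → 3:23 PM UTC.
Add 10 hours 13 minutes leg 2 → 1:36 AM UTC (Oct 24).
Marrick is UTC−1:00, so local arrival = 1:36 AM − 1:00 = 12:36 AM on Oct 24.

12:36 AM on Oct 24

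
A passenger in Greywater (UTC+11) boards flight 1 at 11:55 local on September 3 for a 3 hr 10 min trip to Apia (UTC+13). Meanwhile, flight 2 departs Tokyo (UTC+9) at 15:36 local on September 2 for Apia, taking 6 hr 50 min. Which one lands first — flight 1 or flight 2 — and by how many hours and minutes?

the second, by 14 hours 39 minutes

Flight 1 in UTC: 11:55 − 11:00 = 00:55 on Sep 3.
+3 hours and 10 minutes → arrive 04:05 UTC on Sep 3.
Flight 2 in UTC: 15:36 − 9:00 = 06:36 on Sep 2.
+6 hours and 50 minutes → arrive 13:26 UTC on Sep 2.
Flight 2 lands earlier by 14 hours 39 minutes.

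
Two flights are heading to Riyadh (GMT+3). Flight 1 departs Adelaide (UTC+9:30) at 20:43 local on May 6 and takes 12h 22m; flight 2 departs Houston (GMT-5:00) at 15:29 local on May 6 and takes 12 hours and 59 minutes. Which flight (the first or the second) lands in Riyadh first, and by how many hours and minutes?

the first, by 9 hours 53 minutes

Flight 1 in UTC: 20:43 − 9:30 = 11:13 on May 6.
+12 hours 22 minutes → arrive 23:35 UTC on May 6.
Flight 2 in UTC: 15:29 + 5:00 = 20:29 on May 6.
+12 hours 59 minutes → arrive 09:28 UTC on May 7.
Flight 1 lands earlier by 9 hours 53 minutes.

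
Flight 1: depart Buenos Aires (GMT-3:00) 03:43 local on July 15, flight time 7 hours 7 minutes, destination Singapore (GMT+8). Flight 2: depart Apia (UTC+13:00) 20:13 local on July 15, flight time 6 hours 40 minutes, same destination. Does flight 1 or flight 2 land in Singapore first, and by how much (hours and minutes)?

Flight 1 in UTC: 03:43 + 3:00 = 06:43 on Jul 15.
+7 hours 7 minutes → arrive 13:50 UTC on Jul 15.
Flight 2 in UTC: 20:13 − 13:00 = 07:13 on Jul 15.
+6 hours and 40 minutes → arrive 13:53 UTC on Jul 15.
Flight 1 lands earlier by 3 minutes.

the first, by 3 minutes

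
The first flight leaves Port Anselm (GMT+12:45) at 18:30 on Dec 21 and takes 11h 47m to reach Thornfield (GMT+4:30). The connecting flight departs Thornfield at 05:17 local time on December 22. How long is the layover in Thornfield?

Convert departure to UTC: 18:30 − 12:45 = 05:45 UTC on Dec 21.
Add 11 hours 47 minutes flight time → 17:32 UTC.
Thornfield is UTC+4:30, so local arrival = 17:32 + 4:30 = 22:02 on Dec 21.
Layover = 05:17 − 22:02 (+1 day) = 7 hours 15 minutes.

7 hours 15 minutes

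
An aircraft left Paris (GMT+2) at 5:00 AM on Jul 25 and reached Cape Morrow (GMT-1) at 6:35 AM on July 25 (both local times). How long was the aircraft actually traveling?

Departure in UTC: 5:00 AM − 2:00 = 3:00 AM on Jul 25.
Arrival in UTC: 6:35 AM + 1:00 = 7:35 AM on Jul 25.
Elapsed = 7:35 AM − 3:00 AM = 4 hours 35 minutes.

4 hours 35 minutes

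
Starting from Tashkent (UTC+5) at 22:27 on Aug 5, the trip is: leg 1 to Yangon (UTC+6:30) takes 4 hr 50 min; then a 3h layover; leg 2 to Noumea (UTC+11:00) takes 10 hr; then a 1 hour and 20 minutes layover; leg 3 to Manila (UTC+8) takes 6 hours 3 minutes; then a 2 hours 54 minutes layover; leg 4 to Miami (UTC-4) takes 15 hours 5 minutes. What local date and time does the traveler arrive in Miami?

08:39 on Aug 7

Convert departure to UTC: 22:27 − 5:00 = 17:27 UTC on Aug 5.
Add 4 hours and 50 minutes leg 1 → 22:17 UTC.
Add 3 hours layover in Yangon → 01:17 UTC (Aug 6).
Add 10 hours leg 2 → 11:17 UTC.
Add 1 hour 20 minutes layover in Noumea → 12:37 UTC.
Add 6 hours and 3 minutes leg 3 → 18:40 UTC.
Add 2 hours 54 minutes layover in Manila → 21:34 UTC.
Add 15 hours 5 minutes leg 4 → 12:39 UTC (Aug 7).
Miami is UTC−4:00, so local arrival = 12:39 − 4:00 = 08:39 on Aug 7.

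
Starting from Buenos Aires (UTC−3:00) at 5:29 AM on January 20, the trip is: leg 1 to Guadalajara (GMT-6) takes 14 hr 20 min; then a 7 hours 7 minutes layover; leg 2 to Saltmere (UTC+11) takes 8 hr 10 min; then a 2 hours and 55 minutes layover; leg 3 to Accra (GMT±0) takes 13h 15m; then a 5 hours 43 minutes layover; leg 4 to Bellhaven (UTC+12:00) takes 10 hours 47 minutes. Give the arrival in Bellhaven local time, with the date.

10:46 AM on January 23

Convert departure to UTC: 5:29 AM + 3:00 = 8:29 AM UTC on Jan 20.
Add 14 hours and 20 minutes leg 1 → 10:49 PM UTC.
Add 7 hours 7 minutes layover in Guadalajara → 5:56 AM UTC (Jan 21).
Add 8 hours 10 minutes leg 2 → 2:06 PM UTC.
Add 2 hours and 55 minutes layover in Saltmere → 5:01 PM UTC.
Add 13 hours 15 minutes leg 3 → 6:16 AM UTC (Jan 22).
Add 5 hours 43 minutes layover in Accra → 11:59 AM UTC.
Add 10 hours 47 minutes leg 4 → 10:46 PM UTC.
Bellhaven is UTC+12:00, so local arrival = 10:46 PM + 12:00 = 10:46 AM on Jan 23.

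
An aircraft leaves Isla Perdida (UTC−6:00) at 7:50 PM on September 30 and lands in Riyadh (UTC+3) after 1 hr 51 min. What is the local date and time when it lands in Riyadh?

6:41 AM on Oct 1

Riyadh is 9:00 ahead of Isla Perdida.
After 1 hour 51 minutes it is 9:41 PM in Isla Perdida.
Shift by the zone difference: 9:41 PM + 9:00 = 6:41 AM on Oct 1 in Riyadh.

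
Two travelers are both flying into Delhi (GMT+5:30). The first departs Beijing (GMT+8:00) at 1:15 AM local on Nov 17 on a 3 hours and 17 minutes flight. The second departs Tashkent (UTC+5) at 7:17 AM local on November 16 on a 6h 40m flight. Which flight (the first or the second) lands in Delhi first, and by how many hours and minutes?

the second, by 11 hours 35 minutes

Flight 1 in UTC: 1:15 AM − 8:00 = 5:15 PM on Nov 16.
+3 hours 17 minutes → arrive 8:32 PM UTC on Nov 16.
Flight 2 in UTC: 7:17 AM − 5:00 = 2:17 AM on Nov 16.
+6 hours 40 minutes → arrive 8:57 AM UTC on Nov 16.
Flight 2 lands earlier by 11 hours 35 minutes.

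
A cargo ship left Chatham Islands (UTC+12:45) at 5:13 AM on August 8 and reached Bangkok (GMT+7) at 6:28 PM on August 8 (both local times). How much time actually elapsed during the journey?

19 hours

Departure in UTC: 5:13 AM − 12:45 = 4:28 PM on Aug 7.
Arrival in UTC: 6:28 PM − 7:00 = 11:28 AM on Aug 8.
Elapsed = 11:28 AM − 4:28 PM (+1 day) = 19 hours.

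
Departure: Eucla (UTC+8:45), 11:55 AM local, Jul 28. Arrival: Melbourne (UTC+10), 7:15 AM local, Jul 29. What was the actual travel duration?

Melbourne is 1:15 ahead of Eucla.
Clock-face elapsed time (ignoring zones) is 19 hours 20 minutes.
Actual elapsed = 19 hours 20 minutes − 1:15 = 18 hours 5 minutes.

18 hours 5 minutes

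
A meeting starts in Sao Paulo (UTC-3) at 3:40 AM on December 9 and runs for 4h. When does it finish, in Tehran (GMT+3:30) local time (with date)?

2:10 PM on Dec 9

Convert start to UTC: 3:40 AM + 3:00 = 6:40 AM UTC on Dec 9.
Add 4 hours duration → 10:40 AM UTC.
Tehran is UTC+3:30, so local end time = 10:40 AM + 3:30 = 2:10 PM on Dec 9.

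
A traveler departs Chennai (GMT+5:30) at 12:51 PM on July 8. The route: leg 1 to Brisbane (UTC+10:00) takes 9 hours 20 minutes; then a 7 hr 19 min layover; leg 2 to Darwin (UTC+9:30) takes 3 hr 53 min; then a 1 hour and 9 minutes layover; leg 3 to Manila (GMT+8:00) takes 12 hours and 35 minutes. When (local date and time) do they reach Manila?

Convert departure to UTC: 12:51 PM − 5:30 = 7:21 AM UTC on Jul 8.
Add 9 hours 20 minutes leg 1 → 4:41 PM UTC.
Add 7 hours 19 minutes layover in Brisbane → 12:00 AM UTC (Jul 9).
Add 3 hours and 53 minutes leg 2 → 3:53 AM UTC.
Add 1 hour and 9 minutes layover in Darwin → 5:02 AM UTC.
Add 12 hours and 35 minutes leg 3 → 5:37 PM UTC.
Manila is UTC+8:00, so local arrival = 5:37 PM + 8:00 = 1:37 AM on Jul 10.

1:37 AM on July 10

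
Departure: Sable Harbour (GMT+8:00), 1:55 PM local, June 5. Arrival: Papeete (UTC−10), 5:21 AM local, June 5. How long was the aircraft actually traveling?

9 hours 26 minutes

Departure in UTC: 1:55 PM − 8:00 = 5:55 AM on Jun 5.
Arrival in UTC: 5:21 AM + 10:00 = 3:21 PM on Jun 5.
Elapsed = 3:21 PM − 5:55 AM = 9 hours 26 minutes.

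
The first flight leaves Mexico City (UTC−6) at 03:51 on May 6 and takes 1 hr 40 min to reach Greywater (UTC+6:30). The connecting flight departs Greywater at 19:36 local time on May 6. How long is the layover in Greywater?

1 hour 35 minutes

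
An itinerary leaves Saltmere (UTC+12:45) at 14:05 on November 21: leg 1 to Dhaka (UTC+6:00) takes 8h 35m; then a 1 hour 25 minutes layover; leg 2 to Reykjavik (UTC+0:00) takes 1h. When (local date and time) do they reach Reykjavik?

12:20 on November 21

Convert departure to UTC: 14:05 − 12:45 = 01:20 UTC on Nov 21.
Add 8 hours and 35 minutes leg 1 → 09:55 UTC.
Add 1 hour 25 minutes layover in Dhaka → 11:20 UTC.
Add 1 hour leg 2 → 12:20 UTC.
Reykjavik is UTC+0, so local arrival is the same: 12:20 on Nov 21.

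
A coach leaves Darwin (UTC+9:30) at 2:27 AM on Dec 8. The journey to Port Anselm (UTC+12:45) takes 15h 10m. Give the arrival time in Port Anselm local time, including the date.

Convert departure to UTC: 2:27 AM − 9:30 = 4:57 PM UTC on Dec 7.
Add 15 hours 10 minutes travel time → 8:07 AM UTC (Dec 8).
Port Anselm is UTC+12:45, so local arrival = 8:07 AM + 12:45 = 8:52 PM on Dec 8.

8:52 PM on December 8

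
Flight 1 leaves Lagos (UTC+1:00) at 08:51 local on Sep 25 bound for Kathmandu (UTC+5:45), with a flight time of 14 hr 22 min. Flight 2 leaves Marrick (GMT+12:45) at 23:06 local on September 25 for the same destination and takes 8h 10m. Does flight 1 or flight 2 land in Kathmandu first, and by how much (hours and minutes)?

Flight 1 in UTC: 08:51 − 1:00 = 07:51 on Sep 25.
+14 hours and 22 minutes → arrive 22:13 UTC on Sep 25.
Flight 2 in UTC: 23:06 − 12:45 = 10:21 on Sep 25.
+8 hours and 10 minutes → arrive 18:31 UTC on Sep 25.
Flight 2 lands earlier by 3 hours 42 minutes.

the second, by 3 hours 42 minutes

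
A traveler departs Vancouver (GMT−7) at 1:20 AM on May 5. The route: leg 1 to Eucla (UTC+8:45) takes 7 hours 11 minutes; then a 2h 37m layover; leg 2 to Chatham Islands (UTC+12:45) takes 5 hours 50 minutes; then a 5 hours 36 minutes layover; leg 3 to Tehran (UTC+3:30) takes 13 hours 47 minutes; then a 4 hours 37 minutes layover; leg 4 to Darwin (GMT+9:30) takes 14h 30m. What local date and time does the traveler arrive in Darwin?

Convert departure to UTC: 1:20 AM + 7:00 = 8:20 AM UTC on May 5.
Add 7 hours and 11 minutes leg 1 → 3:31 PM UTC.
Add 2 hours 37 minutes layover in Eucla → 6:08 PM UTC.
Add 5 hours 50 minutes leg 2 → 11:58 PM UTC.
Add 5 hours 36 minutes layover in Chatham Islands → 5:34 AM UTC (May 6).
Add 13 hours and 47 minutes leg 3 → 7:21 PM UTC.
Add 4 hours 37 minutes layover in Tehran → 11:58 PM UTC.
Add 14 hours and 30 minutes leg 4 → 2:28 PM UTC (May 7).
Darwin is UTC+9:30, so local arrival = 2:28 PM + 9:30 = 11:58 PM on May 7.

11:58 PM on May 7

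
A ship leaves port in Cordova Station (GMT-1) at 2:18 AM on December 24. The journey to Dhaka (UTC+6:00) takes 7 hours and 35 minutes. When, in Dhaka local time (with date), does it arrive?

Convert departure to UTC: 2:18 AM + 1:00 = 3:18 AM UTC on Dec 24.
Add 7 hours and 35 minutes travel time → 10:53 AM UTC.
Dhaka is UTC+6:00, so local arrival = 10:53 AM + 6:00 = 4:53 PM on Dec 24.

4:53 PM on Dec 24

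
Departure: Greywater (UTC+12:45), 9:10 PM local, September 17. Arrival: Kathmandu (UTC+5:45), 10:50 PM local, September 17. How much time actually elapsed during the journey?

Departure in UTC: 9:10 PM − 12:45 = 8:25 AM on Sep 17.
Arrival in UTC: 10:50 PM − 5:45 = 5:05 PM on Sep 17.
Elapsed = 5:05 PM − 8:25 AM = 8 hours 40 minutes.

8 hours 40 minutes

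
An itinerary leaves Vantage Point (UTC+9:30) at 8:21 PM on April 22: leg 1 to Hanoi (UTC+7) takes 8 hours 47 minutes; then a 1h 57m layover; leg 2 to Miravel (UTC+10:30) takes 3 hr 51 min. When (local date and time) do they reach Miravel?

Convert departure to UTC: 8:21 PM − 9:30 = 10:51 AM UTC on Apr 22.
Add 8 hours and 47 minutes leg 1 → 7:38 PM UTC.
Add 1 hour and 57 minutes layover in Hanoi → 9:35 PM UTC.
Add 3 hours 51 minutes leg 2 → 1:26 AM UTC (Apr 23).
Miravel is UTC+10:30, so local arrival = 1:26 AM + 10:30 = 11:56 AM on Apr 23.

11:56 AM on Apr 23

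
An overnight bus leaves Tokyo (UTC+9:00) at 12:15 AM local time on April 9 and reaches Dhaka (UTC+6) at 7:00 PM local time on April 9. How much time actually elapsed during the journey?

Departure in UTC: 12:15 AM − 9:00 = 3:15 PM on Apr 8.
Arrival in UTC: 7:00 PM − 6:00 = 1:00 PM on Apr 9.
Elapsed = 1:00 PM − 3:15 PM (+1 day) = 21 hours 45 minutes.

21 hours 45 minutes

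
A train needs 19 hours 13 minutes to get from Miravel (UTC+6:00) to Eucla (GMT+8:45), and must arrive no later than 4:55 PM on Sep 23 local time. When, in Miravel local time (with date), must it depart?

6:57 PM on September 22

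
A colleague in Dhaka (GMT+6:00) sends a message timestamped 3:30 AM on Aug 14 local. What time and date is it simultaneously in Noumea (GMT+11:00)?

8:30 AM on August 14

In UTC: 3:30 AM − 6:00 = 9:30 PM on Aug 13.
Noumea is UTC+11:00: 9:30 PM + 11:00 = 8:30 AM on Aug 14.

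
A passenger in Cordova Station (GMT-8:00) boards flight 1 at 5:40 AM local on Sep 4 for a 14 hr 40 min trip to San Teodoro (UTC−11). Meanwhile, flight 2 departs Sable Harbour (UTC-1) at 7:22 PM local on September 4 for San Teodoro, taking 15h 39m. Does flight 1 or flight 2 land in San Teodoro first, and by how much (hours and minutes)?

the first, by 7 hours 41 minutes

Flight 1 in UTC: 5:40 AM + 8:00 = 1:40 PM on Sep 4.
+14 hours and 40 minutes → arrive 4:20 AM UTC on Sep 5.
Flight 2 in UTC: 7:22 PM + 1:00 = 8:22 PM on Sep 4.
+15 hours and 39 minutes → arrive 12:01 PM UTC on Sep 5.
Flight 1 lands earlier by 7 hours 41 minutes.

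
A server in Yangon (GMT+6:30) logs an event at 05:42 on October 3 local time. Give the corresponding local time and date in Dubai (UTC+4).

03:12 on October 3

Dubai is 2:30 behind Yangon.
Shift by the zone difference: 05:42 − 2:30 = 03:12 on Oct 3 in Dubai.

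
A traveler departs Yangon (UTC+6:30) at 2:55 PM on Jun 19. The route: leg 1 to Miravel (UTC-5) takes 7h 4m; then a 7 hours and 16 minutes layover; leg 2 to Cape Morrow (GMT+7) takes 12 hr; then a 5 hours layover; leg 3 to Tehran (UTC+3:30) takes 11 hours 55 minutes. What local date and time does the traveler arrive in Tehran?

7:10 AM on June 21

Convert departure to UTC: 2:55 PM − 6:30 = 8:25 AM UTC on Jun 19.
Add 7 hours 4 minutes leg 1 → 3:29 PM UTC.
Add 7 hours and 16 minutes layover in Miravel → 10:45 PM UTC.
Add 12 hours leg 2 → 10:45 AM UTC (Jun 20).
Add 5 hours layover in Cape Morrow → 3:45 PM UTC.
Add 11 hours 55 minutes leg 3 → 3:40 AM UTC (Jun 21).
Tehran is UTC+3:30, so local arrival = 3:40 AM + 3:30 = 7:10 AM on Jun 21.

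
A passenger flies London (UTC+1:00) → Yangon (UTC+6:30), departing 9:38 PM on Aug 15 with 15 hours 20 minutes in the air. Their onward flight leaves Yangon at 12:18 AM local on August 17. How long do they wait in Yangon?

Convert departure to UTC: 9:38 PM − 1:00 = 8:38 PM UTC on Aug 15.
Add 15 hours and 20 minutes flight time → 11:58 AM UTC (Aug 16).
Yangon is UTC+6:30, so local arrival = 11:58 AM + 6:30 = 6:28 PM on Aug 16.
Layover = 12:18 AM − 6:28 PM (+1 day) = 5 hours 50 minutes.

5 hours 50 minutes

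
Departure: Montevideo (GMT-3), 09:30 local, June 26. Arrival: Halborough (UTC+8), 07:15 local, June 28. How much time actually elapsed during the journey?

34 hours 45 minutes

Departure in UTC: 09:30 + 3:00 = 12:30 on Jun 26.
Arrival in UTC: 07:15 − 8:00 = 23:15 on Jun 27.
Elapsed = 23:15 − 12:30 (+1 day) = 34 hours 45 minutes.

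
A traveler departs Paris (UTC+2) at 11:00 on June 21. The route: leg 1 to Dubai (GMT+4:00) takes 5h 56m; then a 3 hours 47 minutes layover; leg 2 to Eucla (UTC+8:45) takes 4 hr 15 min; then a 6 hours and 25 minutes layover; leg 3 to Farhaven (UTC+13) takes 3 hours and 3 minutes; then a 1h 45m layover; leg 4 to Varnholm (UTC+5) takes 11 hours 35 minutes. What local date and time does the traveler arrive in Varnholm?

02:46 on June 23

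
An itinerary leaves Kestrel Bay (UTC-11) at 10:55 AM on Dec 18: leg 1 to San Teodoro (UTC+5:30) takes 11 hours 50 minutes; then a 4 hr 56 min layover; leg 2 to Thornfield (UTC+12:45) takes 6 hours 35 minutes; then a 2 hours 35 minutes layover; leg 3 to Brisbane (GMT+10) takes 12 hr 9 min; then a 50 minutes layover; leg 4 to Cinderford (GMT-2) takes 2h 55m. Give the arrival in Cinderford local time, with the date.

Convert departure to UTC: 10:55 AM + 11:00 = 9:55 PM UTC on Dec 18.
Add 11 hours and 50 minutes leg 1 → 9:45 AM UTC (Dec 19).
Add 4 hours and 56 minutes layover in San Teodoro → 2:41 PM UTC.
Add 6 hours and 35 minutes leg 2 → 9:16 PM UTC.
Add 2 hours 35 minutes layover in Thornfield → 11:51 PM UTC.
Add 12 hours and 9 minutes leg 3 → 12:00 PM UTC (Dec 20).
Add 50 minutes layover in Brisbane → 12:50 PM UTC.
Add 2 hours 55 minutes leg 4 → 3:45 PM UTC.
Cinderford is UTC−2:00, so local arrival = 3:45 PM − 2:00 = 1:45 PM on Dec 20.

1:45 PM on Dec 20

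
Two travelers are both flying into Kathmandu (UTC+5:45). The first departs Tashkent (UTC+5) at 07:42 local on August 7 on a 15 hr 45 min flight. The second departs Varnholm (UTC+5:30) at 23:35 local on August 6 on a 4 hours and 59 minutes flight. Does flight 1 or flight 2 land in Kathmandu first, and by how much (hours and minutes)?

Flight 1 in UTC: 07:42 − 5:00 = 02:42 on Aug 7.
+15 hours 45 minutes → arrive 18:27 UTC on Aug 7.
Flight 2 in UTC: 23:35 − 5:30 = 18:05 on Aug 6.
+4 hours 59 minutes → arrive 23:04 UTC on Aug 6.
Flight 2 lands earlier by 19 hours 23 minutes.

the second, by 19 hours 23 minutes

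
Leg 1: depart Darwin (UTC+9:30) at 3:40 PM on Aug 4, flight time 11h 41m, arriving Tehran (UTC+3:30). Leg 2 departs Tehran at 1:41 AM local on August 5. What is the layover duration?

Convert departure to UTC: 3:40 PM − 9:30 = 6:10 AM UTC on Aug 4.
Add 11 hours and 41 minutes flight time → 5:51 PM UTC.
Tehran is UTC+3:30, so local arrival = 5:51 PM + 3:30 = 9:21 PM on Aug 4.
Layover = 1:41 AM − 9:21 PM (+1 day) = 4 hours 20 minutes.

4 hours 20 minutes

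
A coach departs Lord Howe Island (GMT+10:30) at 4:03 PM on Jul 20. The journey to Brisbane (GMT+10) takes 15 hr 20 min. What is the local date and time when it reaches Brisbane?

6:53 AM on July 21

Convert departure to UTC: 4:03 PM − 10:30 = 5:33 AM UTC on Jul 20.
Add 15 hours 20 minutes travel time → 8:53 PM UTC.
Brisbane is UTC+10:00, so local arrival = 8:53 PM + 10:00 = 6:53 AM on Jul 21.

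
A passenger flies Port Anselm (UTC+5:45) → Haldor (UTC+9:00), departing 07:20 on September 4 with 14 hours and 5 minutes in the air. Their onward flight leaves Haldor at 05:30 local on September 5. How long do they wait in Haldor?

Convert departure to UTC: 07:20 − 5:45 = 01:35 UTC on Sep 4.
Add 14 hours 5 minutes flight time → 15:40 UTC.
Haldor is UTC+9:00, so local arrival = 15:40 + 9:00 = 00:40 on Sep 5.
Layover = 05:30 − 00:40 = 4 hours 50 minutes.

4 hours 50 minutes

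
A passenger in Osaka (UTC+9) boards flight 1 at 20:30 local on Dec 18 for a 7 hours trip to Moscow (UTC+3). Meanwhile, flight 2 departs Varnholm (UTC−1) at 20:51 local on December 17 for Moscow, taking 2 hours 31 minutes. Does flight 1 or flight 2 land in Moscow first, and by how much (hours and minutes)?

the second, by 18 hours 8 minutes

Flight 1 in UTC: 20:30 − 9:00 = 11:30 on Dec 18.
+7 hours → arrive 18:30 UTC on Dec 18.
Flight 2 in UTC: 20:51 + 1:00 = 21:51 on Dec 17.
+2 hours 31 minutes → arrive 00:22 UTC on Dec 18.
Flight 2 lands earlier by 18 hours 8 minutes.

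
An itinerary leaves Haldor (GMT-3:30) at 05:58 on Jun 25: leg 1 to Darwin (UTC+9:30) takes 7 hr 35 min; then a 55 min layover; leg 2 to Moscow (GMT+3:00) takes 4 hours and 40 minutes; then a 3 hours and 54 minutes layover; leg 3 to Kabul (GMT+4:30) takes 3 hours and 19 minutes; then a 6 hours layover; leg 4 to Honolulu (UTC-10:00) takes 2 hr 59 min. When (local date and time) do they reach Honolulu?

04:50 on Jun 26

Convert departure to UTC: 05:58 + 3:30 = 09:28 UTC on Jun 25.
Add 7 hours and 35 minutes leg 1 → 17:03 UTC.
Add 55 minutes layover in Darwin → 17:58 UTC.
Add 4 hours and 40 minutes leg 2 → 22:38 UTC.
Add 3 hours and 54 minutes layover in Moscow → 02:32 UTC (Jun 26).
Add 3 hours 19 minutes leg 3 → 05:51 UTC.
Add 6 hours layover in Kabul → 11:51 UTC.
Add 2 hours and 59 minutes leg 4 → 14:50 UTC.
Honolulu is UTC−10:00, so local arrival = 14:50 − 10:00 = 04:50 on Jun 26.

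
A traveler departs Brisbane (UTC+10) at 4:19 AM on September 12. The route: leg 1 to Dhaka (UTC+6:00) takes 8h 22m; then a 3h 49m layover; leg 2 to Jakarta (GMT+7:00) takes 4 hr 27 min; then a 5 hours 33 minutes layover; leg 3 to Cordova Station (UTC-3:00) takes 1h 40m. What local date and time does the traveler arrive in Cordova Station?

3:10 PM on Sep 12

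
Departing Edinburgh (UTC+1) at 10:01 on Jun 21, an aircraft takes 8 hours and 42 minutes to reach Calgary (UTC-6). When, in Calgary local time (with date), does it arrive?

11:43 on Jun 21

Convert departure to UTC: 10:01 − 1:00 = 09:01 UTC on Jun 21.
Add 8 hours 42 minutes travel time → 17:43 UTC.
Calgary is UTC−6:00, so local arrival = 17:43 − 6:00 = 11:43 on Jun 21.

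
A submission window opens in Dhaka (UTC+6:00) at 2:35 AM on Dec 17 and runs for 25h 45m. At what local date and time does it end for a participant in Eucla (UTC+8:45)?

Convert start to UTC: 2:35 AM − 6:00 = 8:35 PM UTC on Dec 16.
Add 25 hours and 45 minutes duration → 10:20 PM UTC (Dec 17).
Eucla is UTC+8:45, so local end time = 10:20 PM + 8:45 = 7:05 AM on Dec 18.

7:05 AM on December 18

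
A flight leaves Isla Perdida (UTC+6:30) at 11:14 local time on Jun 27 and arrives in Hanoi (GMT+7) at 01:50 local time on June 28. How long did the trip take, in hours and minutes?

14 hours 6 minutes

Departure in UTC: 11:14 − 6:30 = 04:44 on Jun 27.
Arrival in UTC: 01:50 − 7:00 = 18:50 on Jun 27.
Elapsed = 18:50 − 04:44 = 14 hours 6 minutes.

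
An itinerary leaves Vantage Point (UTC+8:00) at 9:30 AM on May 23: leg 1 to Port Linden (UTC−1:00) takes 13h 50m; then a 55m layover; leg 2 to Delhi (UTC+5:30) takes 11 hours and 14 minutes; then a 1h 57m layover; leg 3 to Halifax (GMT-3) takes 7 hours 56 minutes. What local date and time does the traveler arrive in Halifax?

10:22 AM on May 24

Convert departure to UTC: 9:30 AM − 8:00 = 1:30 AM UTC on May 23.
Add 13 hours 50 minutes leg 1 → 3:20 PM UTC.
Add 55 minutes layover in Port Linden → 4:15 PM UTC.
Add 11 hours and 14 minutes leg 2 → 3:29 AM UTC (May 24).
Add 1 hour 57 minutes layover in Delhi → 5:26 AM UTC.
Add 7 hours and 56 minutes leg 3 → 1:22 PM UTC.
Halifax is UTC−3:00, so local arrival = 1:22 PM − 3:00 = 10:22 AM on May 24.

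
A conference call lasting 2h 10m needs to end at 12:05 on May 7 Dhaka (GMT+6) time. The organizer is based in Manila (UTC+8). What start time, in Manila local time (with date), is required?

11:55 on May 7

Target end time in UTC: 12:05 − 6:00 = 06:05 on May 7.
Subtract 2 hours 10 minutes → start 03:55 UTC on May 7.
Manila is UTC+8:00: 03:55 + 8:00 = 11:55 on May 7.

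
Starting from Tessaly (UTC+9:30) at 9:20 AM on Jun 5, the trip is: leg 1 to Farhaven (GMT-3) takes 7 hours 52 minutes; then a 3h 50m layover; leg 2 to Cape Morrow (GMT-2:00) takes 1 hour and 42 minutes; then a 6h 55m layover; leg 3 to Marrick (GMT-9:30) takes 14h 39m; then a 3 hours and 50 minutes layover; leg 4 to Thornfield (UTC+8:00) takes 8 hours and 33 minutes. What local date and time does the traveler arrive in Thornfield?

Convert departure to UTC: 9:20 AM − 9:30 = 11:50 PM UTC on Jun 4.
Add 7 hours 52 minutes leg 1 → 7:42 AM UTC (Jun 5).
Add 3 hours 50 minutes layover in Farhaven → 11:32 AM UTC.
Add 1 hour 42 minutes leg 2 → 1:14 PM UTC.
Add 6 hours and 55 minutes layover in Cape Morrow → 8:09 PM UTC.
Add 14 hours and 39 minutes leg 3 → 10:48 AM UTC (Jun 6).
Add 3 hours 50 minutes layover in Marrick → 2:38 PM UTC.
Add 8 hours 33 minutes leg 4 → 11:11 PM UTC.
Thornfield is UTC+8:00, so local arrival = 11:11 PM + 8:00 = 7:11 AM on Jun 7.

7:11 AM on June 7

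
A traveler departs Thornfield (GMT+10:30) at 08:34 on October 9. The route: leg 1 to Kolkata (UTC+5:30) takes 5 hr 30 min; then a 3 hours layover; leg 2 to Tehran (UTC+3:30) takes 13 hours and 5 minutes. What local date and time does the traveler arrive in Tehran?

23:09 on October 9

Convert departure to UTC: 08:34 − 10:30 = 22:04 UTC on Oct 8.
Add 5 hours 30 minutes leg 1 → 03:34 UTC (Oct 9).
Add 3 hours layover in Kolkata → 06:34 UTC.
Add 13 hours 5 minutes leg 2 → 19:39 UTC.
Tehran is UTC+3:30, so local arrival = 19:39 + 3:30 = 23:09 on Oct 9.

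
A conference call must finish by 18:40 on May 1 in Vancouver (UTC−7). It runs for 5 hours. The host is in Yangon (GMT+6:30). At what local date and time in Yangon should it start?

03:10 on May 2

Target end time in UTC: 18:40 + 7:00 = 01:40 on May 2.
Subtract 5 hours → start 20:40 UTC on May 1.
Yangon is UTC+6:30: 20:40 + 6:30 = 03:10 on May 2.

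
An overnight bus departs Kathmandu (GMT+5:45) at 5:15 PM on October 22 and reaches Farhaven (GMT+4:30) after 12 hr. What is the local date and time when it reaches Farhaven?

Convert departure to UTC: 5:15 PM − 5:45 = 11:30 AM UTC on Oct 22.
Add 12 hours travel time → 11:30 PM UTC.
Farhaven is UTC+4:30, so local arrival = 11:30 PM + 4:30 = 4:00 AM on Oct 23.

4:00 AM on Oct 23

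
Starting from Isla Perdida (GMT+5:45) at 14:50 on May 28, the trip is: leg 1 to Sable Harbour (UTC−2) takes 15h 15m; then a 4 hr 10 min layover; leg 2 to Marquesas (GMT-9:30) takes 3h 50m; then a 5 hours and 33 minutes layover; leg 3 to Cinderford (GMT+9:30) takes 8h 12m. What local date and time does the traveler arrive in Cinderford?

Convert departure to UTC: 14:50 − 5:45 = 09:05 UTC on May 28.
Add 15 hours and 15 minutes leg 1 → 00:20 UTC (May 29).
Add 4 hours 10 minutes layover in Sable Harbour → 04:30 UTC.
Add 3 hours 50 minutes leg 2 → 08:20 UTC.
Add 5 hours and 33 minutes layover in Marquesas → 13:53 UTC.
Add 8 hours and 12 minutes leg 3 → 22:05 UTC.
Cinderford is UTC+9:30, so local arrival = 22:05 + 9:30 = 07:35 on May 30.

07:35 on May 30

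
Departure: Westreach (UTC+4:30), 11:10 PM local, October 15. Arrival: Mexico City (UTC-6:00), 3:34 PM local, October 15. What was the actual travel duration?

Departure in UTC: 11:10 PM − 4:30 = 6:40 PM on Oct 15.
Arrival in UTC: 3:34 PM + 6:00 = 9:34 PM on Oct 15.
Elapsed = 9:34 PM − 6:40 PM = 2 hours 54 minutes.

2 hours 54 minutes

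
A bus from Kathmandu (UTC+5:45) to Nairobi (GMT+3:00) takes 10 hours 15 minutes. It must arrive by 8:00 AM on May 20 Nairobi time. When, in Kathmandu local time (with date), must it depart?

12:30 AM on May 20

Target arrival in UTC: 8:00 AM − 3:00 = 5:00 AM on May 20.
Subtract 10 hours 15 minutes → departure 6:45 PM UTC on May 19.
Kathmandu is UTC+5:45: 6:45 PM + 5:45 = 12:30 AM on May 20.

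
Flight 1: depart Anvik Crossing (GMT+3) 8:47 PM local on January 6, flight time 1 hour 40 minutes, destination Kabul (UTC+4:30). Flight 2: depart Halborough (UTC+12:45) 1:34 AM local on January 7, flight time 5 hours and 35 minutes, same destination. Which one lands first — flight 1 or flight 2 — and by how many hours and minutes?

the second, by 1 hour 3 minutes

Flight 1 in UTC: 8:47 PM − 3:00 = 5:47 PM on Jan 6.
+1 hour and 40 minutes → arrive 7:27 PM UTC on Jan 6.
Flight 2 in UTC: 1:34 AM − 12:45 = 12:49 PM on Jan 6.
+5 hours and 35 minutes → arrive 6:24 PM UTC on Jan 6.
Flight 2 lands earlier by 1 hour 3 minutes.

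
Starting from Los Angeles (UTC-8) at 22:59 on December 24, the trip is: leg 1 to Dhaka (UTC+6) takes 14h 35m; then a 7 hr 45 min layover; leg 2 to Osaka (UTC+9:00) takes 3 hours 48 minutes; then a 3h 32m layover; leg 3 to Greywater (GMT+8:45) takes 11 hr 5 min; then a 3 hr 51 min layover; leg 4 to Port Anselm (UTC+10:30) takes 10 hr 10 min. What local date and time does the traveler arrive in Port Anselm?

00:15 on December 28

Convert departure to UTC: 22:59 + 8:00 = 06:59 UTC on Dec 25.
Add 14 hours 35 minutes leg 1 → 21:34 UTC.
Add 7 hours and 45 minutes layover in Dhaka → 05:19 UTC (Dec 26).
Add 3 hours and 48 minutes leg 2 → 09:07 UTC.
Add 3 hours 32 minutes layover in Osaka → 12:39 UTC.
Add 11 hours 5 minutes leg 3 → 23:44 UTC.
Add 3 hours and 51 minutes layover in Greywater → 03:35 UTC (Dec 27).
Add 10 hours and 10 minutes leg 4 → 13:45 UTC.
Port Anselm is UTC+10:30, so local arrival = 13:45 + 10:30 = 00:15 on Dec 28.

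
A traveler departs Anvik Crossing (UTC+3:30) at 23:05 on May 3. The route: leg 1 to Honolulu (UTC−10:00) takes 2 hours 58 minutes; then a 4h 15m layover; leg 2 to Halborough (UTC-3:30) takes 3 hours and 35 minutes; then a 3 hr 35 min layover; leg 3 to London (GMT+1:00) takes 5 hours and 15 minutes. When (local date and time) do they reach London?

16:13 on May 4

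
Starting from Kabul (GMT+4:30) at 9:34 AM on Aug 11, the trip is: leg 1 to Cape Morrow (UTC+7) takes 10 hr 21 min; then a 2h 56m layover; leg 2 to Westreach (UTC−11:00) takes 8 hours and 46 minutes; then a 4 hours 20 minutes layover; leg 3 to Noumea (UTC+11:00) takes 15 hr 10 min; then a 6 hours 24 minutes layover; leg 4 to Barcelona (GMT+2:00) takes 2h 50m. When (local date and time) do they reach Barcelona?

Convert departure to UTC: 9:34 AM − 4:30 = 5:04 AM UTC on Aug 11.
Add 10 hours 21 minutes leg 1 → 3:25 PM UTC.
Add 2 hours 56 minutes layover in Cape Morrow → 6:21 PM UTC.
Add 8 hours 46 minutes leg 2 → 3:07 AM UTC (Aug 12).
Add 4 hours and 20 minutes layover in Westreach → 7:27 AM UTC.
Add 15 hours and 10 minutes leg 3 → 10:37 PM UTC.
Add 6 hours 24 minutes layover in Noumea → 5:01 AM UTC (Aug 13).
Add 2 hours 50 minutes leg 4 → 7:51 AM UTC.
Barcelona is UTC+2:00, so local arrival = 7:51 AM + 2:00 = 9:51 AM on Aug 13.

9:51 AM on August 13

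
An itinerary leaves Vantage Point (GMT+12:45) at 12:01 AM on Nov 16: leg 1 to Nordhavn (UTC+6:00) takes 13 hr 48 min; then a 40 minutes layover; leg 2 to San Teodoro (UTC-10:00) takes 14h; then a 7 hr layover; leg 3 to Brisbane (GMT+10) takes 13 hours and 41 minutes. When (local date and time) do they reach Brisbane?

Convert departure to UTC: 12:01 AM − 12:45 = 11:16 AM UTC on Nov 15.
Add 13 hours and 48 minutes leg 1 → 1:04 AM UTC (Nov 16).
Add 40 minutes layover in Nordhavn → 1:44 AM UTC.
Add 14 hours leg 2 → 3:44 PM UTC.
Add 7 hours layover in San Teodoro → 10:44 PM UTC.
Add 13 hours and 41 minutes leg 3 → 12:25 PM UTC (Nov 17).
Brisbane is UTC+10:00, so local arrival = 12:25 PM + 10:00 = 10:25 PM on Nov 17.

10:25 PM on Nov 17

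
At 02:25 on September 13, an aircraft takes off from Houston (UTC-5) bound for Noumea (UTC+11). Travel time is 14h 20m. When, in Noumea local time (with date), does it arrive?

08:45 on September 14

Convert departure to UTC: 02:25 + 5:00 = 07:25 UTC on Sep 13.
Add 14 hours 20 minutes travel time → 21:45 UTC.
Noumea is UTC+11:00, so local arrival = 21:45 + 11:00 = 08:45 on Sep 14.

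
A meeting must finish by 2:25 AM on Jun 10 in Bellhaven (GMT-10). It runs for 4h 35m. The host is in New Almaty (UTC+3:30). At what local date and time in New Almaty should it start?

Target end time in UTC: 2:25 AM + 10:00 = 12:25 PM on Jun 10.
Subtract 4 hours 35 minutes → start 7:50 AM UTC on Jun 10.
New Almaty is UTC+3:30: 7:50 AM + 3:30 = 11:20 AM on Jun 10.

11:20 AM on June 10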